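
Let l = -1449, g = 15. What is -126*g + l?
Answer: -3339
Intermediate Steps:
-126*g + l = -126*15 - 1449 = -1890 - 1449 = -3339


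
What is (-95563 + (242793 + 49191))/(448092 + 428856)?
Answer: 196421/876948 ≈ 0.22398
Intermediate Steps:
(-95563 + (242793 + 49191))/(448092 + 428856) = (-95563 + 291984)/876948 = 196421*(1/876948) = 196421/876948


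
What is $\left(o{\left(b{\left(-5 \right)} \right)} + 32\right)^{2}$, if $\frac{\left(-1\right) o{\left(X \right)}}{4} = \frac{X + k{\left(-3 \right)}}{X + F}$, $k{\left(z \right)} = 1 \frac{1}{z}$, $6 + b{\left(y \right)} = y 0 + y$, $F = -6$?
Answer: $\frac{7744}{9} \approx 860.44$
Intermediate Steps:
$b{\left(y \right)} = -6 + y$ ($b{\left(y \right)} = -6 + \left(y 0 + y\right) = -6 + \left(0 + y\right) = -6 + y$)
$k{\left(z \right)} = \frac{1}{z}$
$o{\left(X \right)} = - \frac{4 \left(- \frac{1}{3} + X\right)}{-6 + X}$ ($o{\left(X \right)} = - 4 \frac{X + \frac{1}{-3}}{X - 6} = - 4 \frac{X - \frac{1}{3}}{-6 + X} = - 4 \frac{- \frac{1}{3} + X}{-6 + X} = - \frac{4 \left(- \frac{1}{3} + X\right)}{-6 + X}$)
$\left(o{\left(b{\left(-5 \right)} \right)} + 32\right)^{2} = \left(\frac{4 \left(1 - 3 \left(-6 - 5\right)\right)}{3 \left(-6 - 11\right)} + 32\right)^{2} = \left(\frac{4 \left(1 - -33\right)}{3 \left(-6 - 11\right)} + 32\right)^{2} = \left(\frac{4 \left(1 + 33\right)}{3 \left(-17\right)} + 32\right)^{2} = \left(\frac{4}{3} \left(- \frac{1}{17}\right) 34 + 32\right)^{2} = \left(- \frac{8}{3} + 32\right)^{2} = \left(\frac{88}{3}\right)^{2} = \frac{7744}{9}$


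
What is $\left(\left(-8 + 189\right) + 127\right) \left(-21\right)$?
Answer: $-6468$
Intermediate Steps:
$\left(\left(-8 + 189\right) + 127\right) \left(-21\right) = \left(181 + 127\right) \left(-21\right) = 308 \left(-21\right) = -6468$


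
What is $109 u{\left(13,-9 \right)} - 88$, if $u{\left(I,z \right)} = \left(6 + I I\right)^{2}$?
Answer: $3338037$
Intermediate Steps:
$u{\left(I,z \right)} = \left(6 + I^{2}\right)^{2}$
$109 u{\left(13,-9 \right)} - 88 = 109 \left(6 + 13^{2}\right)^{2} - 88 = 109 \left(6 + 169\right)^{2} - 88 = 109 \cdot 175^{2} - 88 = 109 \cdot 30625 - 88 = 3338125 - 88 = 3338037$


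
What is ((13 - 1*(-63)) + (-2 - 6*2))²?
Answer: 3844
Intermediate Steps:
((13 - 1*(-63)) + (-2 - 6*2))² = ((13 + 63) + (-2 - 12))² = (76 - 14)² = 62² = 3844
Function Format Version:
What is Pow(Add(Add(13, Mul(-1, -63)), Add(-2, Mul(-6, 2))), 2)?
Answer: 3844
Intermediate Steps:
Pow(Add(Add(13, Mul(-1, -63)), Add(-2, Mul(-6, 2))), 2) = Pow(Add(Add(13, 63), Add(-2, -12)), 2) = Pow(Add(76, -14), 2) = Pow(62, 2) = 3844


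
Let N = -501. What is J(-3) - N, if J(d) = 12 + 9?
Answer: 522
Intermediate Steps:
J(d) = 21
J(-3) - N = 21 - 1*(-501) = 21 + 501 = 522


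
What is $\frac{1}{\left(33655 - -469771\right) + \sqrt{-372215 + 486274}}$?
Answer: $\frac{45766}{23039783947} - \frac{\sqrt{114059}}{253437623417} \approx 1.9851 \cdot 10^{-6}$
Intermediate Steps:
$\frac{1}{\left(33655 - -469771\right) + \sqrt{-372215 + 486274}} = \frac{1}{\left(33655 + 469771\right) + \sqrt{114059}} = \frac{1}{503426 + \sqrt{114059}}$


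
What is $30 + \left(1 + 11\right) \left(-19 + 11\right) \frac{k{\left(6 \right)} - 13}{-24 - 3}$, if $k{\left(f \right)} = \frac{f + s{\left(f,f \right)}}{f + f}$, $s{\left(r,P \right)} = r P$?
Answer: $- \frac{34}{9} \approx -3.7778$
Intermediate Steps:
$s{\left(r,P \right)} = P r$
$k{\left(f \right)} = \frac{f + f^{2}}{2 f}$ ($k{\left(f \right)} = \frac{f + f f}{f + f} = \frac{f + f^{2}}{2 f}$)
$30 + \left(1 + 11\right) \left(-19 + 11\right) \frac{k{\left(6 \right)} - 13}{-24 - 3} = 30 + \left(1 + 11\right) \left(-19 + 11\right) \frac{\left(\frac{1}{2} + \frac{1}{2} \cdot 6\right) - 13}{-24 - 3} = 30 + 12 \left(-8\right) \frac{\left(\frac{1}{2} + 3\right) - 13}{-27} = 30 - 96 \left(\frac{7}{2} - 13\right) \left(- \frac{1}{27}\right) = 30 - 96 \left(\left(- \frac{19}{2}\right) \left(- \frac{1}{27}\right)\right) = 30 - \frac{304}{9} = - \frac{34}{9}$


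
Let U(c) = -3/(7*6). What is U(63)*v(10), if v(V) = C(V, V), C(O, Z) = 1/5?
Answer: -1/70 ≈ -0.014286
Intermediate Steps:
C(O, Z) = ⅕
U(c) = -1/14 (U(c) = -3/42 = -3*1/42 = -1/14)
v(V) = ⅕
U(63)*v(10) = -1/14*⅕ = -1/70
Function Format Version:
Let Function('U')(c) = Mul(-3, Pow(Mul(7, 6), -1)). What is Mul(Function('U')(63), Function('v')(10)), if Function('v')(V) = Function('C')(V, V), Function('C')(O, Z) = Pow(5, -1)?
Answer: Rational(-1, 70) ≈ -0.014286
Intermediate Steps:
Function('C')(O, Z) = Rational(1, 5)
Function('U')(c) = Rational(-1, 14) (Function('U')(c) = Mul(-3, Pow(42, -1)) = Mul(-3, Rational(1, 42)) = Rational(-1, 14))
Function('v')(V) = Rational(1, 5)
Mul(Function('U')(63), Function('v')(10)) = Mul(Rational(-1, 14), Rational(1, 5)) = Rational(-1, 70)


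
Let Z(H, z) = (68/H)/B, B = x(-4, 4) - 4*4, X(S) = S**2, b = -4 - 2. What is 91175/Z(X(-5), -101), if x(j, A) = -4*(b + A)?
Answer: -4558750/17 ≈ -2.6816e+5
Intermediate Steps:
b = -6
x(j, A) = 24 - 4*A (x(j, A) = -4*(-6 + A) = 24 - 4*A)
B = -8 (B = (24 - 4*4) - 4*4 = (24 - 16) - 16 = 8 - 16 = -8)
Z(H, z) = -17/(2*H) (Z(H, z) = (68/H)/(-8) = (68/H)*(-1/8) = -17/(2*H))
91175/Z(X(-5), -101) = 91175/((-17/(2*((-5)**2)))) = 91175/((-17/2/25)) = 91175/((-17/2*1/25)) = 91175/(-17/50) = 91175*(-50/17) = -4558750/17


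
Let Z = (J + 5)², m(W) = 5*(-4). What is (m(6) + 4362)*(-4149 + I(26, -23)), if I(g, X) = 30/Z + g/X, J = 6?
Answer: -50146292066/2783 ≈ -1.8019e+7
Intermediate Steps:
m(W) = -20
Z = 121 (Z = (6 + 5)² = 11² = 121)
I(g, X) = 30/121 + g/X
(m(6) + 4362)*(-4149 + I(26, -23)) = (-20 + 4362)*(-4149 + (30/121 + 26/(-23))) = 4342*(-4149 + (30/121 + 26*(-1/23))) = 4342*(-4149 + (30/121 - 26/23)) = 4342*(-4149 - 2456/2783) = 4342*(-11549123/2783) = -50146292066/2783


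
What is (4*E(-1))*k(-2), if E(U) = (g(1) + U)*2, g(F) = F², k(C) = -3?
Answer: 0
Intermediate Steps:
E(U) = 2 + 2*U (E(U) = (1² + U)*2 = (1 + U)*2 = 2 + 2*U)
(4*E(-1))*k(-2) = (4*(2 + 2*(-1)))*(-3) = (4*(2 - 2))*(-3) = (4*0)*(-3) = 0*(-3) = 0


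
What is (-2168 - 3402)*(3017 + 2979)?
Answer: -33397720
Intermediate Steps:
(-2168 - 3402)*(3017 + 2979) = -5570*5996 = -33397720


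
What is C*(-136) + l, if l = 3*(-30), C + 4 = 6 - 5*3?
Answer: 1678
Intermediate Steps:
C = -13 (C = -4 + (6 - 5*3) = -4 + (6 - 15) = -4 - 9 = -13)
l = -90
C*(-136) + l = -13*(-136) - 90 = 1768 - 90 = 1678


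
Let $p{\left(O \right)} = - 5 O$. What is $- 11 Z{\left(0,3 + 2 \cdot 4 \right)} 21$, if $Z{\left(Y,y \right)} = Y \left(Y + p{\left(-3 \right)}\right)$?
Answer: $0$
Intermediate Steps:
$Z{\left(Y,y \right)} = Y \left(15 + Y\right)$ ($Z{\left(Y,y \right)} = Y \left(Y - -15\right) = Y \left(Y + 15\right) = Y \left(15 + Y\right)$)
$- 11 Z{\left(0,3 + 2 \cdot 4 \right)} 21 = - 11 \cdot 0 \left(15 + 0\right) 21 = - 11 \cdot 0 \cdot 15 \cdot 21 = \left(-11\right) 0 \cdot 21 = 0 \cdot 21 = 0$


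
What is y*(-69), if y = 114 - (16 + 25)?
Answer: -5037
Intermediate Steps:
y = 73 (y = 114 - 1*41 = 114 - 41 = 73)
y*(-69) = 73*(-69) = -5037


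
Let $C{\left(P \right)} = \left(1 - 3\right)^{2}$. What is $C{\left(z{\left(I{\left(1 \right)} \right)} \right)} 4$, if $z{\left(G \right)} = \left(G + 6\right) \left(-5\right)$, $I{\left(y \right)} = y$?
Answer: $16$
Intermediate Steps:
$z{\left(G \right)} = -30 - 5 G$ ($z{\left(G \right)} = \left(6 + G\right) \left(-5\right) = -30 - 5 G$)
$C{\left(P \right)} = 4$ ($C{\left(P \right)} = \left(-2\right)^{2} = 4$)
$C{\left(z{\left(I{\left(1 \right)} \right)} \right)} 4 = 4 \cdot 4 = 16$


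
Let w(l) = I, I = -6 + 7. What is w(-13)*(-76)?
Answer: -76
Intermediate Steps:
I = 1
w(l) = 1
w(-13)*(-76) = 1*(-76) = -76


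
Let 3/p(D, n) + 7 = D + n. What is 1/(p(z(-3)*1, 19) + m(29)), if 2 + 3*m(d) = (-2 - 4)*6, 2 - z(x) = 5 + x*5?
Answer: -24/301 ≈ -0.079734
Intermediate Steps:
z(x) = -3 - 5*x (z(x) = 2 - (5 + x*5) = 2 - (5 + 5*x) = 2 + (-5 - 5*x) = -3 - 5*x)
p(D, n) = 3/(-7 + D + n) (p(D, n) = 3/(-7 + (D + n)) = 3/(-7 + D + n))
m(d) = -38/3 (m(d) = -⅔ + ((-2 - 4)*6)/3 = -⅔ + (-6*6)/3 = -⅔ + (⅓)*(-36) = -⅔ - 12 = -38/3)
1/(p(z(-3)*1, 19) + m(29)) = 1/(3/(-7 + (-3 - 5*(-3))*1 + 19) - 38/3) = 1/(3/(-7 + (-3 + 15)*1 + 19) - 38/3) = 1/(3/(-7 + 12*1 + 19) - 38/3) = 1/(3/(-7 + 12 + 19) - 38/3) = 1/(3/24 - 38/3) = 1/(3*(1/24) - 38/3) = 1/(⅛ - 38/3) = 1/(-301/24) = -24/301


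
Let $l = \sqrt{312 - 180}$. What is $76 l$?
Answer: $152 \sqrt{33} \approx 873.17$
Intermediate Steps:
$l = 2 \sqrt{33}$ ($l = \sqrt{132} = 2 \sqrt{33} \approx 11.489$)
$76 l = 76 \cdot 2 \sqrt{33} = 152 \sqrt{33}$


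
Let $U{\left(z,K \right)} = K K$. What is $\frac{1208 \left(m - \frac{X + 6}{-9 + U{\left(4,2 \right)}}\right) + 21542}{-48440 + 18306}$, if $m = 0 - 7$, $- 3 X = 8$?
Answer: $- \frac{20837}{45201} \approx -0.46099$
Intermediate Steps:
$X = - \frac{8}{3}$ ($X = \left(- \frac{1}{3}\right) 8 = - \frac{8}{3} \approx -2.6667$)
$U{\left(z,K \right)} = K^{2}$
$m = -7$ ($m = 0 - 7 = -7$)
$\frac{1208 \left(m - \frac{X + 6}{-9 + U{\left(4,2 \right)}}\right) + 21542}{-48440 + 18306} = \frac{1208 \left(-7 - \frac{- \frac{8}{3} + 6}{-9 + 2^{2}}\right) + 21542}{-48440 + 18306} = \frac{1208 \left(-7 - \frac{10}{3 \left(-9 + 4\right)}\right) + 21542}{-30134} = \left(1208 \left(-7 - \frac{10}{3 \left(-5\right)}\right) + 21542\right) \left(- \frac{1}{30134}\right) = \left(1208 \left(-7 - \frac{10}{3} \left(- \frac{1}{5}\right)\right) + 21542\right) \left(- \frac{1}{30134}\right) = \left(1208 \left(-7 - - \frac{2}{3}\right) + 21542\right) \left(- \frac{1}{30134}\right) = \left(1208 \left(-7 + \frac{2}{3}\right) + 21542\right) \left(- \frac{1}{30134}\right) = \left(1208 \left(- \frac{19}{3}\right) + 21542\right) \left(- \frac{1}{30134}\right) = \left(- \frac{22952}{3} + 21542\right) \left(- \frac{1}{30134}\right) = \frac{41674}{3} \left(- \frac{1}{30134}\right) = - \frac{20837}{45201}$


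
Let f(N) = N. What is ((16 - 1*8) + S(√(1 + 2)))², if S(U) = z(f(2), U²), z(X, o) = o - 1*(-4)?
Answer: 225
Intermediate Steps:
z(X, o) = 4 + o (z(X, o) = o + 4 = 4 + o)
S(U) = 4 + U²
((16 - 1*8) + S(√(1 + 2)))² = ((16 - 1*8) + (4 + (√(1 + 2))²))² = ((16 - 8) + (4 + (√3)²))² = (8 + (4 + 3))² = (8 + 7)² = 15² = 225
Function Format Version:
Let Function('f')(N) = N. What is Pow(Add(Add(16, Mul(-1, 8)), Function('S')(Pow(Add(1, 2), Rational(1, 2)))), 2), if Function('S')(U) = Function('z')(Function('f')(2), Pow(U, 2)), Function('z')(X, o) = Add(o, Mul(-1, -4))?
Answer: 225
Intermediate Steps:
Function('z')(X, o) = Add(4, o) (Function('z')(X, o) = Add(o, 4) = Add(4, o))
Function('S')(U) = Add(4, Pow(U, 2))
Pow(Add(Add(16, Mul(-1, 8)), Function('S')(Pow(Add(1, 2), Rational(1, 2)))), 2) = Pow(Add(Add(16, Mul(-1, 8)), Add(4, Pow(Pow(Add(1, 2), Rational(1, 2)), 2))), 2) = Pow(Add(Add(16, -8), Add(4, Pow(Pow(3, Rational(1, 2)), 2))), 2) = Pow(Add(8, Add(4, 3)), 2) = Pow(Add(8, 7), 2) = Pow(15, 2) = 225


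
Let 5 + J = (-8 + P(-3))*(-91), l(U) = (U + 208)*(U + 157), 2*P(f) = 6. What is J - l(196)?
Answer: -142162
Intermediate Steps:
P(f) = 3 (P(f) = (½)*6 = 3)
l(U) = (157 + U)*(208 + U) (l(U) = (208 + U)*(157 + U) = (157 + U)*(208 + U))
J = 450 (J = -5 + (-8 + 3)*(-91) = -5 - 5*(-91) = -5 + 455 = 450)
J - l(196) = 450 - (32656 + 196² + 365*196) = 450 - (32656 + 38416 + 71540) = 450 - 1*142612 = 450 - 142612 = -142162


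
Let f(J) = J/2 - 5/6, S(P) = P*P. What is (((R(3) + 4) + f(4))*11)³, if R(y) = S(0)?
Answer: 39651821/216 ≈ 1.8357e+5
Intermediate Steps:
S(P) = P²
f(J) = -⅚ + J/2 (f(J) = J*(½) - 5*⅙ = J/2 - ⅚ = -⅚ + J/2)
R(y) = 0 (R(y) = 0² = 0)
(((R(3) + 4) + f(4))*11)³ = (((0 + 4) + (-⅚ + (½)*4))*11)³ = ((4 + (-⅚ + 2))*11)³ = ((4 + 7/6)*11)³ = ((31/6)*11)³ = (341/6)³ = 39651821/216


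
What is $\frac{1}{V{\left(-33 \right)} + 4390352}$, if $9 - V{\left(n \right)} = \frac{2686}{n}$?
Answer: $\frac{33}{144884599} \approx 2.2777 \cdot 10^{-7}$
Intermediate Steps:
$V{\left(n \right)} = 9 - \frac{2686}{n}$
$\frac{1}{V{\left(-33 \right)} + 4390352} = \frac{1}{\left(9 - \frac{2686}{-33}\right) + 4390352} = \frac{1}{\left(9 - - \frac{2686}{33}\right) + 4390352} = \frac{1}{\left(9 + \frac{2686}{33}\right) + 4390352} = \frac{1}{\frac{2983}{33} + 4390352} = \frac{1}{\frac{144884599}{33}} = \frac{33}{144884599}$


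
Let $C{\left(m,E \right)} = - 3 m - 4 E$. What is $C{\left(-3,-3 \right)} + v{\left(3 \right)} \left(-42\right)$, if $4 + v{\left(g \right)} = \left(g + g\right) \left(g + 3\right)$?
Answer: $-1323$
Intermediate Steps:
$C{\left(m,E \right)} = - 4 E - 3 m$
$v{\left(g \right)} = -4 + 2 g \left(3 + g\right)$ ($v{\left(g \right)} = -4 + \left(g + g\right) \left(g + 3\right) = -4 + 2 g \left(3 + g\right)$)
$C{\left(-3,-3 \right)} + v{\left(3 \right)} \left(-42\right) = \left(\left(-4\right) \left(-3\right) - -9\right) + \left(-4 + 2 \cdot 3^{2} + 6 \cdot 3\right) \left(-42\right) = \left(12 + 9\right) + \left(-4 + 2 \cdot 9 + 18\right) \left(-42\right) = 21 + \left(-4 + 18 + 18\right) \left(-42\right) = 21 + 32 \left(-42\right) = 21 - 1344 = -1323$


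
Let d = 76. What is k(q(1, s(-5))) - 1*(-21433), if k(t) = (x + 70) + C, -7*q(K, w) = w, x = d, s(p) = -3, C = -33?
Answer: 21546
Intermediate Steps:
x = 76
q(K, w) = -w/7
k(t) = 113 (k(t) = (76 + 70) - 33 = 146 - 33 = 113)
k(q(1, s(-5))) - 1*(-21433) = 113 - 1*(-21433) = 113 + 21433 = 21546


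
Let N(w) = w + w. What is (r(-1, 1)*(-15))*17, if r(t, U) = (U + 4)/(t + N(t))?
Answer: 425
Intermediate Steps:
N(w) = 2*w
r(t, U) = (4 + U)/(3*t) (r(t, U) = (U + 4)/(t + 2*t) = (4 + U)/((3*t)) = (4 + U)*(1/(3*t)) = (4 + U)/(3*t))
(r(-1, 1)*(-15))*17 = (((⅓)*(4 + 1)/(-1))*(-15))*17 = (((⅓)*(-1)*5)*(-15))*17 = -5/3*(-15)*17 = 25*17 = 425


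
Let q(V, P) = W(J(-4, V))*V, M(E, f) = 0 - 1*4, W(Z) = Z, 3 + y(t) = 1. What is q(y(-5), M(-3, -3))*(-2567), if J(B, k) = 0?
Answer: 0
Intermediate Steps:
y(t) = -2 (y(t) = -3 + 1 = -2)
M(E, f) = -4 (M(E, f) = 0 - 4 = -4)
q(V, P) = 0 (q(V, P) = 0*V = 0)
q(y(-5), M(-3, -3))*(-2567) = 0*(-2567) = 0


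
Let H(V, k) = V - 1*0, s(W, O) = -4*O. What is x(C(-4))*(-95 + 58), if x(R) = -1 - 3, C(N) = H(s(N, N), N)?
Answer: 148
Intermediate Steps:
H(V, k) = V (H(V, k) = V + 0 = V)
C(N) = -4*N
x(R) = -4
x(C(-4))*(-95 + 58) = -4*(-95 + 58) = -4*(-37) = 148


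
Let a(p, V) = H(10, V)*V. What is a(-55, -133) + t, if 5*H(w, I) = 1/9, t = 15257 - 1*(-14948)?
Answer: 1359092/45 ≈ 30202.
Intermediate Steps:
t = 30205 (t = 15257 + 14948 = 30205)
H(w, I) = 1/45 (H(w, I) = (⅕)/9 = (⅕)*(⅑) = 1/45)
a(p, V) = V/45
a(-55, -133) + t = (1/45)*(-133) + 30205 = -133/45 + 30205 = 1359092/45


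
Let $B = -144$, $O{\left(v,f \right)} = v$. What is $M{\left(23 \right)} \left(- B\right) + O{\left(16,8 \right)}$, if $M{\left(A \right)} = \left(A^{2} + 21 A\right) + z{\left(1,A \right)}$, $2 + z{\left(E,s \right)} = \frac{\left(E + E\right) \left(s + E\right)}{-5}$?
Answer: $\frac{720368}{5} \approx 1.4407 \cdot 10^{5}$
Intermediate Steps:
$z{\left(E,s \right)} = -2 - \frac{2 E \left(E + s\right)}{5}$ ($z{\left(E,s \right)} = -2 + \frac{\left(E + E\right) \left(s + E\right)}{-5} = -2 + 2 E \left(E + s\right) \left(- \frac{1}{5}\right) = -2 - \frac{2 E \left(E + s\right)}{5}$)
$M{\left(A \right)} = - \frac{12}{5} + A^{2} + \frac{103 A}{5}$ ($M{\left(A \right)} = \left(A^{2} + 21 A\right) - \left(2 + \frac{2}{5} + \frac{2 A}{5}\right) = \left(A^{2} + 21 A\right) - \left(\frac{12}{5} + \frac{2 A}{5}\right) = - \frac{12}{5} + A^{2} + \frac{103 A}{5}$)
$M{\left(23 \right)} \left(- B\right) + O{\left(16,8 \right)} = \left(- \frac{12}{5} + 23^{2} + \frac{103}{5} \cdot 23\right) \left(\left(-1\right) \left(-144\right)\right) + 16 = \left(- \frac{12}{5} + 529 + \frac{2369}{5}\right) 144 + 16 = \frac{5002}{5} \cdot 144 + 16 = \frac{720288}{5} + 16 = \frac{720368}{5}$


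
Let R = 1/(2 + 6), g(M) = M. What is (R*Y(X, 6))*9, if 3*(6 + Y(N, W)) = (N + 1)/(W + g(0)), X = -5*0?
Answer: -107/16 ≈ -6.6875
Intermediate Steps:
R = ⅛ (R = 1/8 = ⅛ ≈ 0.12500)
X = 0
Y(N, W) = -6 + (1 + N)/(3*W) (Y(N, W) = -6 + ((N + 1)/(W + 0))/3 = -6 + ((1 + N)/W)/3 = -6 + (1 + N)/(3*W))
(R*Y(X, 6))*9 = (((⅓)*(1 + 0 - 18*6)/6)/8)*9 = (((⅓)*(⅙)*(1 + 0 - 108))/8)*9 = (((⅓)*(⅙)*(-107))/8)*9 = ((⅛)*(-107/18))*9 = -107/144*9 = -107/16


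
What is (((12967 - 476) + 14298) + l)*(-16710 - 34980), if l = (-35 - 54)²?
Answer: -1794159900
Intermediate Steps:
l = 7921 (l = (-89)² = 7921)
(((12967 - 476) + 14298) + l)*(-16710 - 34980) = (((12967 - 476) + 14298) + 7921)*(-16710 - 34980) = ((12491 + 14298) + 7921)*(-51690) = (26789 + 7921)*(-51690) = 34710*(-51690) = -1794159900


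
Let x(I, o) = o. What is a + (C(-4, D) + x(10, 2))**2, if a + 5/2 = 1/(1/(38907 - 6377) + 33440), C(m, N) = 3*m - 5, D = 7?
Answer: 484072489505/2175606402 ≈ 222.50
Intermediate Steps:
C(m, N) = -5 + 3*m
a = -5438950945/2175606402 (a = -5/2 + 1/(1/(38907 - 6377) + 33440) = -5/2 + 1/(1/32530 + 33440) = -5/2 + 1/(1087803201/32530) = -5/2 + 32530/1087803201 = -5438950945/2175606402 ≈ -2.5000)
a + (C(-4, D) + x(10, 2))**2 = -5438950945/2175606402 + ((-5 + 3*(-4)) + 2)**2 = -5438950945/2175606402 + ((-5 - 12) + 2)**2 = -5438950945/2175606402 + (-17 + 2)**2 = -5438950945/2175606402 + (-15)**2 = -5438950945/2175606402 + 225 = 484072489505/2175606402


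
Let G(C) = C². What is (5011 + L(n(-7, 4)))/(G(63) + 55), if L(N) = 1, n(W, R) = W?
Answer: 1253/1006 ≈ 1.2455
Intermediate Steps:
(5011 + L(n(-7, 4)))/(G(63) + 55) = (5011 + 1)/(63² + 55) = 5012/(3969 + 55) = 5012/4024 = 5012*(1/4024) = 1253/1006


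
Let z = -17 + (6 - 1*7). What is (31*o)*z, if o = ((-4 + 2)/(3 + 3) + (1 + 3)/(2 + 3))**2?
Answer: -3038/25 ≈ -121.52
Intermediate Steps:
z = -18 (z = -17 + (6 - 7) = -17 - 1 = -18)
o = 49/225 (o = (-2/6 + 4/5)**2 = (-2*1/6 + 4*(1/5))**2 = (-1/3 + 4/5)**2 = (7/15)**2 = 49/225 ≈ 0.21778)
(31*o)*z = (31*(49/225))*(-18) = (1519/225)*(-18) = -3038/25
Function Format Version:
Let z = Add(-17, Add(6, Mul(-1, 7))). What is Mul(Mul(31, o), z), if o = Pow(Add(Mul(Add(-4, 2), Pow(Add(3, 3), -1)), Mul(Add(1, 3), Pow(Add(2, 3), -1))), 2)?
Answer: Rational(-3038, 25) ≈ -121.52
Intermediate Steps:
z = -18 (z = Add(-17, Add(6, -7)) = Add(-17, -1) = -18)
o = Rational(49, 225) (o = Pow(Add(Mul(-2, Pow(6, -1)), Mul(4, Pow(5, -1))), 2) = Pow(Add(Mul(-2, Rational(1, 6)), Mul(4, Rational(1, 5))), 2) = Pow(Add(Rational(-1, 3), Rational(4, 5)), 2) = Pow(Rational(7, 15), 2) = Rational(49, 225) ≈ 0.21778)
Mul(Mul(31, o), z) = Mul(Mul(31, Rational(49, 225)), -18) = Mul(Rational(1519, 225), -18) = Rational(-3038, 25)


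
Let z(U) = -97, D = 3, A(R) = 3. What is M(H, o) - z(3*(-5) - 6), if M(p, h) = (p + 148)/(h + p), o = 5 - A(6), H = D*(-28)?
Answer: 3945/41 ≈ 96.219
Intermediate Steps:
H = -84 (H = 3*(-28) = -84)
o = 2 (o = 5 - 1*3 = 5 - 3 = 2)
M(p, h) = (148 + p)/(h + p)
M(H, o) - z(3*(-5) - 6) = (148 - 84)/(2 - 84) - 1*(-97) = 64/(-82) + 97 = -1/82*64 + 97 = -32/41 + 97 = 3945/41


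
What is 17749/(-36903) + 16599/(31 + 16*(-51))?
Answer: -626485862/28968855 ≈ -21.626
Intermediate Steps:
17749/(-36903) + 16599/(31 + 16*(-51)) = 17749*(-1/36903) + 16599/(31 - 816) = -17749/36903 + 16599/(-785) = -17749/36903 + 16599*(-1/785) = -17749/36903 - 16599/785 = -626485862/28968855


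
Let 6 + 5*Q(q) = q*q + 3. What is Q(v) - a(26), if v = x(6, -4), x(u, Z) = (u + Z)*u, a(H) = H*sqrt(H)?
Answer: 141/5 - 26*sqrt(26) ≈ -104.37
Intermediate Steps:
a(H) = H**(3/2)
x(u, Z) = u*(Z + u) (x(u, Z) = (Z + u)*u = u*(Z + u))
v = 12 (v = 6*(-4 + 6) = 6*2 = 12)
Q(q) = -3/5 + q**2/5 (Q(q) = -6/5 + (q*q + 3)/5 = -6/5 + (q**2 + 3)/5 = -6/5 + (3 + q**2)/5 = -6/5 + (3/5 + q**2/5) = -3/5 + q**2/5)
Q(v) - a(26) = (-3/5 + (1/5)*12**2) - 26**(3/2) = (-3/5 + (1/5)*144) - 26*sqrt(26) = (-3/5 + 144/5) - 26*sqrt(26) = 141/5 - 26*sqrt(26)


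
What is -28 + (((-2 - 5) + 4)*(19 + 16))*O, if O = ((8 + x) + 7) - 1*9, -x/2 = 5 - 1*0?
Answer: 392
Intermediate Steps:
x = -10 (x = -2*(5 - 1*0) = -2*(5 + 0) = -2*5 = -10)
O = -4 (O = ((8 - 10) + 7) - 1*9 = (-2 + 7) - 9 = 5 - 9 = -4)
-28 + (((-2 - 5) + 4)*(19 + 16))*O = -28 + (((-2 - 5) + 4)*(19 + 16))*(-4) = -28 + ((-7 + 4)*35)*(-4) = -28 - 3*35*(-4) = -28 - 105*(-4) = -28 + 420 = 392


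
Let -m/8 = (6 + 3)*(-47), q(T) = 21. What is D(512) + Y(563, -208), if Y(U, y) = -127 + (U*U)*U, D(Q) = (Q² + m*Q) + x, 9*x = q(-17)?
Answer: 541344523/3 ≈ 1.8045e+8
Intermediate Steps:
x = 7/3 (x = (⅑)*21 = 7/3 ≈ 2.3333)
m = 3384 (m = -8*(6 + 3)*(-47) = -72*(-47) = -8*(-423) = 3384)
D(Q) = 7/3 + Q² + 3384*Q (D(Q) = (Q² + 3384*Q) + 7/3 = 7/3 + Q² + 3384*Q)
Y(U, y) = -127 + U³ (Y(U, y) = -127 + U²*U = -127 + U³)
D(512) + Y(563, -208) = (7/3 + 512² + 3384*512) + (-127 + 563³) = (7/3 + 262144 + 1732608) + (-127 + 178453547) = 5984263/3 + 178453420 = 541344523/3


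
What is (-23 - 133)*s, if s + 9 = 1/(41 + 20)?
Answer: 85488/61 ≈ 1401.4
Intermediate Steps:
s = -548/61 (s = -9 + 1/(41 + 20) = -9 + 1/61 = -548/61 ≈ -8.9836)
(-23 - 133)*s = (-23 - 133)*(-548/61) = -156*(-548/61) = 85488/61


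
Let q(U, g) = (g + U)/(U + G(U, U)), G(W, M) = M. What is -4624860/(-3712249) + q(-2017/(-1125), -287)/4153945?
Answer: 38748826632241079/31103104473539185 ≈ 1.2458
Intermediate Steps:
q(U, g) = (U + g)/(2*U) (q(U, g) = (g + U)/(U + U) = (U + g)/((2*U)) = (U + g)*(1/(2*U)) = (U + g)/(2*U))
-4624860/(-3712249) + q(-2017/(-1125), -287)/4153945 = -4624860/(-3712249) + ((-2017/(-1125) - 287)/(2*((-2017/(-1125)))))/4153945 = -4624860*(-1/3712249) + ((-2017*(-1/1125) - 287)/(2*((-2017*(-1/1125)))))*(1/4153945) = 4624860/3712249 + ((2017/1125 - 287)/(2*(2017/1125)))*(1/4153945) = 4624860/3712249 + ((½)*(1125/2017)*(-320858/1125))*(1/4153945) = 4624860/3712249 - 160429/2017*1/4153945 = 4624860/3712249 - 160429/8378507065 = 38748826632241079/31103104473539185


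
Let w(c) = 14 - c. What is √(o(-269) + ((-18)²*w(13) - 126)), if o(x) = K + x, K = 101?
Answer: √30 ≈ 5.4772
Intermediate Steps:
o(x) = 101 + x
√(o(-269) + ((-18)²*w(13) - 126)) = √((101 - 269) + ((-18)²*(14 - 1*13) - 126)) = √(-168 + (324*(14 - 13) - 126)) = √(-168 + (324*1 - 126)) = √(-168 + (324 - 126)) = √(-168 + 198) = √30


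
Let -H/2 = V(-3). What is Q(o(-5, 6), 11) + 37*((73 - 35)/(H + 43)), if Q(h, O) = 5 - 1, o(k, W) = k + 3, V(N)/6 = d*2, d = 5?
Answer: -1098/77 ≈ -14.260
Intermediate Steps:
V(N) = 60 (V(N) = 6*(5*2) = 6*10 = 60)
H = -120 (H = -2*60 = -120)
o(k, W) = 3 + k
Q(h, O) = 4
Q(o(-5, 6), 11) + 37*((73 - 35)/(H + 43)) = 4 + 37*((73 - 35)/(-120 + 43)) = 4 + 37*(38/(-77)) = 4 + 37*(38*(-1/77)) = 4 + 37*(-38/77) = 4 - 1406/77 = -1098/77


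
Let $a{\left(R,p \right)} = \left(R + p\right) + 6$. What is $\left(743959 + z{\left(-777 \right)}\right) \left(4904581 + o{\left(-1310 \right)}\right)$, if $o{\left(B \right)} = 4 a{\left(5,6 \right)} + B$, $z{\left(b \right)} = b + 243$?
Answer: $3645264796075$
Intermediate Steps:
$z{\left(b \right)} = 243 + b$
$a{\left(R,p \right)} = 6 + R + p$
$o{\left(B \right)} = 68 + B$ ($o{\left(B \right)} = 4 \left(6 + 5 + 6\right) + B = 4 \cdot 17 + B = 68 + B$)
$\left(743959 + z{\left(-777 \right)}\right) \left(4904581 + o{\left(-1310 \right)}\right) = \left(743959 + \left(243 - 777\right)\right) \left(4904581 + \left(68 - 1310\right)\right) = \left(743959 - 534\right) \left(4904581 - 1242\right) = 743425 \cdot 4903339 = 3645264796075$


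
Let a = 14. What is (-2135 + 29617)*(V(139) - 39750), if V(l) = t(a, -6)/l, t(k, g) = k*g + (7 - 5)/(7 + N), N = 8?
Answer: -2277708379856/2085 ≈ -1.0924e+9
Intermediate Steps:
t(k, g) = 2/15 + g*k (t(k, g) = k*g + (7 - 5)/(7 + 8) = g*k + 2/15 = 2/15 + g*k)
V(l) = -1258/(15*l) (V(l) = (2/15 - 6*14)/l = (2/15 - 84)/l = -1258/(15*l))
(-2135 + 29617)*(V(139) - 39750) = (-2135 + 29617)*(-1258/15/139 - 39750) = 27482*(-1258/15*1/139 - 39750) = 27482*(-1258/2085 - 39750) = 27482*(-82880008/2085) = -2277708379856/2085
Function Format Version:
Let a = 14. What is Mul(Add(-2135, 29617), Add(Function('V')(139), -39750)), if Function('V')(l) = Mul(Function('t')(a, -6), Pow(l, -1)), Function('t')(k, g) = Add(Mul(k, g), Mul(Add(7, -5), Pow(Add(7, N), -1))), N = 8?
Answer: Rational(-2277708379856, 2085) ≈ -1.0924e+9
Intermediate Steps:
Function('t')(k, g) = Add(Rational(2, 15), Mul(g, k)) (Function('t')(k, g) = Add(Mul(k, g), Mul(Add(7, -5), Pow(Add(7, 8), -1))) = Add(Mul(g, k), Mul(2, Pow(15, -1))) = Add(Mul(g, k), Mul(2, Rational(1, 15))) = Add(Mul(g, k), Rational(2, 15)) = Add(Rational(2, 15), Mul(g, k)))
Function('V')(l) = Mul(Rational(-1258, 15), Pow(l, -1)) (Function('V')(l) = Mul(Add(Rational(2, 15), Mul(-6, 14)), Pow(l, -1)) = Mul(Add(Rational(2, 15), -84), Pow(l, -1)) = Mul(Rational(-1258, 15), Pow(l, -1)))
Mul(Add(-2135, 29617), Add(Function('V')(139), -39750)) = Mul(Add(-2135, 29617), Add(Mul(Rational(-1258, 15), Pow(139, -1)), -39750)) = Mul(27482, Add(Mul(Rational(-1258, 15), Rational(1, 139)), -39750)) = Mul(27482, Add(Rational(-1258, 2085), -39750)) = Mul(27482, Rational(-82880008, 2085)) = Rational(-2277708379856, 2085)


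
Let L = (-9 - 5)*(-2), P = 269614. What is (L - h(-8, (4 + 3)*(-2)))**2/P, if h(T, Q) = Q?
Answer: 882/134807 ≈ 0.0065427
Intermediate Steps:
L = 28 (L = -14*(-2) = 28)
(L - h(-8, (4 + 3)*(-2)))**2/P = (28 - (4 + 3)*(-2))**2/269614 = (28 - 7*(-2))**2*(1/269614) = (28 - 1*(-14))**2*(1/269614) = (28 + 14)**2*(1/269614) = 42**2*(1/269614) = 1764*(1/269614) = 882/134807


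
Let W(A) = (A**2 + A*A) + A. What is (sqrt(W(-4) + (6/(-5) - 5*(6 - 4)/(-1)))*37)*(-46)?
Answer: -3404*sqrt(230)/5 ≈ -10325.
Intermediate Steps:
W(A) = A + 2*A**2 (W(A) = (A**2 + A**2) + A = 2*A**2 + A = A + 2*A**2)
(sqrt(W(-4) + (6/(-5) - 5*(6 - 4)/(-1)))*37)*(-46) = (sqrt(-4*(1 + 2*(-4)) + (6/(-5) - 5*(6 - 4)/(-1)))*37)*(-46) = (sqrt(-4*(1 - 8) + (6*(-1/5) - 5*2*(-1)))*37)*(-46) = (sqrt(-4*(-7) + (-6/5 - 10*(-1)))*37)*(-46) = (sqrt(28 + (-6/5 + 10))*37)*(-46) = (sqrt(28 + 44/5)*37)*(-46) = (sqrt(184/5)*37)*(-46) = ((2*sqrt(230)/5)*37)*(-46) = (74*sqrt(230)/5)*(-46) = -3404*sqrt(230)/5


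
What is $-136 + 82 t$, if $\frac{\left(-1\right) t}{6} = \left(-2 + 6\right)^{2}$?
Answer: $-8008$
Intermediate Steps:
$t = -96$ ($t = - 6 \left(-2 + 6\right)^{2} = - 6 \cdot 4^{2} = \left(-6\right) 16 = -96$)
$-136 + 82 t = -136 + 82 \left(-96\right) = -136 - 7872 = -8008$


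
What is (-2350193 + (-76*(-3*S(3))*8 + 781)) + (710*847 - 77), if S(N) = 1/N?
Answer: -1747511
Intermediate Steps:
S(N) = 1/N
(-2350193 + (-76*(-3*S(3))*8 + 781)) + (710*847 - 77) = (-2350193 + (-76*(-3/3)*8 + 781)) + (710*847 - 77) = (-2350193 + (-76*(-3*⅓)*8 + 781)) + (601370 - 77) = (-2350193 + (-(-76)*8 + 781)) + 601293 = (-2350193 + (-76*(-8) + 781)) + 601293 = (-2350193 + (608 + 781)) + 601293 = (-2350193 + 1389) + 601293 = -2348804 + 601293 = -1747511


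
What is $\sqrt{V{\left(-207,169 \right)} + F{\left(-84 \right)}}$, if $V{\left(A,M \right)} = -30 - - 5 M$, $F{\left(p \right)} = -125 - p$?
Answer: $3 \sqrt{86} \approx 27.821$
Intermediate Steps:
$V{\left(A,M \right)} = -30 + 5 M$
$\sqrt{V{\left(-207,169 \right)} + F{\left(-84 \right)}} = \sqrt{\left(-30 + 5 \cdot 169\right) - 41} = \sqrt{\left(-30 + 845\right) + \left(-125 + 84\right)} = \sqrt{815 - 41} = \sqrt{774} = 3 \sqrt{86}$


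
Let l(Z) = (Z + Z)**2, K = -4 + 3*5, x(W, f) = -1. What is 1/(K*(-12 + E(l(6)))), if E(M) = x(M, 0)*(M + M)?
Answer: -1/3300 ≈ -0.00030303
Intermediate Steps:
K = 11 (K = -4 + 15 = 11)
l(Z) = 4*Z**2 (l(Z) = (2*Z)**2 = 4*Z**2)
E(M) = -2*M (E(M) = -(M + M) = -2*M)
1/(K*(-12 + E(l(6)))) = 1/(11*(-12 - 8*6**2)) = 1/(11*(-12 - 8*36)) = 1/(11*(-12 - 2*144)) = 1/(11*(-12 - 288)) = 1/(11*(-300)) = 1/(-3300) = -1/3300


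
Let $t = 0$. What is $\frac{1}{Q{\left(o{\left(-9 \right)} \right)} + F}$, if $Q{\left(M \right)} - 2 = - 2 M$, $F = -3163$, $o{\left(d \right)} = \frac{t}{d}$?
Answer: $- \frac{1}{3161} \approx -0.00031636$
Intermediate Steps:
$o{\left(d \right)} = 0$ ($o{\left(d \right)} = \frac{0}{d} = 0$)
$Q{\left(M \right)} = 2 - 2 M$
$\frac{1}{Q{\left(o{\left(-9 \right)} \right)} + F} = \frac{1}{\left(2 - 0\right) - 3163} = \frac{1}{\left(2 + 0\right) - 3163} = \frac{1}{2 - 3163} = \frac{1}{-3161} = - \frac{1}{3161}$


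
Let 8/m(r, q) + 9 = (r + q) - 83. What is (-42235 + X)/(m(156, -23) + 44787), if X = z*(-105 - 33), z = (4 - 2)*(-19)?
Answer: -1516631/1836275 ≈ -0.82593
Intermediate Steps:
z = -38 (z = 2*(-19) = -38)
X = 5244 (X = -38*(-105 - 33) = -38*(-138) = 5244)
m(r, q) = 8/(-92 + q + r) (m(r, q) = 8/(-9 + ((r + q) - 83)) = 8/(-9 + ((q + r) - 83)) = 8/(-9 + (-83 + q + r)) = 8/(-92 + q + r))
(-42235 + X)/(m(156, -23) + 44787) = (-42235 + 5244)/(8/(-92 - 23 + 156) + 44787) = -36991/(8/41 + 44787) = -36991/1836275/41 = -36991*41/1836275 = -1516631/1836275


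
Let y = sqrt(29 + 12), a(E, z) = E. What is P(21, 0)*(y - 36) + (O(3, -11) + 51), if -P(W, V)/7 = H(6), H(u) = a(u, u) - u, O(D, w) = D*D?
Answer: 60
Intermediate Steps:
O(D, w) = D**2
y = sqrt(41) ≈ 6.4031
H(u) = 0 (H(u) = u - u = 0)
P(W, V) = 0 (P(W, V) = -7*0 = 0)
P(21, 0)*(y - 36) + (O(3, -11) + 51) = 0*(sqrt(41) - 36) + (3**2 + 51) = 0*(-36 + sqrt(41)) + (9 + 51) = 0 + 60 = 60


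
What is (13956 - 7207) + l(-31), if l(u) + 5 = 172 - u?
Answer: 6947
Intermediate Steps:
l(u) = 167 - u (l(u) = -5 + (172 - u) = 167 - u)
(13956 - 7207) + l(-31) = (13956 - 7207) + (167 - 1*(-31)) = 6749 + (167 + 31) = 6749 + 198 = 6947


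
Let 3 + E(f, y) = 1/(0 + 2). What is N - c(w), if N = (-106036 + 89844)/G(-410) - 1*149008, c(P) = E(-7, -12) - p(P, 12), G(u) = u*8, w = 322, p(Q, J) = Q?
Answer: -60958211/410 ≈ -1.4868e+5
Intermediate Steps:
E(f, y) = -5/2 (E(f, y) = -3 + 1/(0 + 2) = -3 + 1/2 = -5/2)
G(u) = 8*u
c(P) = -5/2 - P
N = -30545628/205 (N = (-106036 + 89844)/((8*(-410))) - 1*149008 = -16192/(-3280) - 149008 = -16192*(-1/3280) - 149008 = 1012/205 - 149008 = -30545628/205 ≈ -1.4900e+5)
N - c(w) = -30545628/205 - (-5/2 - 1*322) = -30545628/205 - (-5/2 - 322) = -30545628/205 - 1*(-649/2) = -30545628/205 + 649/2 = -60958211/410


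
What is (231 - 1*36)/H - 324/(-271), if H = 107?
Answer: 87513/28997 ≈ 3.0180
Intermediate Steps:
(231 - 1*36)/H - 324/(-271) = (231 - 1*36)/107 - 324/(-271) = (231 - 36)*(1/107) - 324*(-1/271) = 195*(1/107) + 324/271 = 195/107 + 324/271 = 87513/28997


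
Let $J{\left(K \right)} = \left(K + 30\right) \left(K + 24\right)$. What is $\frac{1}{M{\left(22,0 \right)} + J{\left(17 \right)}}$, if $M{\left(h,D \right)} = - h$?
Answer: $\frac{1}{1905} \approx 0.00052493$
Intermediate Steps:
$J{\left(K \right)} = \left(24 + K\right) \left(30 + K\right)$ ($J{\left(K \right)} = \left(30 + K\right) \left(24 + K\right) = \left(24 + K\right) \left(30 + K\right)$)
$\frac{1}{M{\left(22,0 \right)} + J{\left(17 \right)}} = \frac{1}{\left(-1\right) 22 + \left(720 + 17^{2} + 54 \cdot 17\right)} = \frac{1}{-22 + \left(720 + 289 + 918\right)} = \frac{1}{-22 + 1927} = \frac{1}{1905}$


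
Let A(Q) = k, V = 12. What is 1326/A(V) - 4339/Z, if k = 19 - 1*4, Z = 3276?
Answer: 1426297/16380 ≈ 87.076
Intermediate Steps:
k = 15 (k = 19 - 4 = 15)
A(Q) = 15
1326/A(V) - 4339/Z = 1326/15 - 4339/3276 = 1326*(1/15) - 4339*1/3276 = 442/5 - 4339/3276 = 1426297/16380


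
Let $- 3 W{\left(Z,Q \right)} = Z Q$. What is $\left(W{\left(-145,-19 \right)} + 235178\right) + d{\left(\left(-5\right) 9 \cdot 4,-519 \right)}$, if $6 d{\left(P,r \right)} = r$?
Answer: $\frac{1405039}{6} \approx 2.3417 \cdot 10^{5}$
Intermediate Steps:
$d{\left(P,r \right)} = \frac{r}{6}$
$W{\left(Z,Q \right)} = - \frac{Q Z}{3}$ ($W{\left(Z,Q \right)} = - \frac{Z Q}{3} = - \frac{Q Z}{3}$)
$\left(W{\left(-145,-19 \right)} + 235178\right) + d{\left(\left(-5\right) 9 \cdot 4,-519 \right)} = \left(\left(- \frac{1}{3}\right) \left(-19\right) \left(-145\right) + 235178\right) + \frac{1}{6} \left(-519\right) = \left(- \frac{2755}{3} + 235178\right) - \frac{173}{2} = \frac{702779}{3} - \frac{173}{2} = \frac{1405039}{6}$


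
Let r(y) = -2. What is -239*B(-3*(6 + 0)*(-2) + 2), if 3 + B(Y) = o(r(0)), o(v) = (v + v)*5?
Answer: 5497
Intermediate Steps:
o(v) = 10*v (o(v) = (2*v)*5 = 10*v)
B(Y) = -23 (B(Y) = -3 + 10*(-2) = -3 - 20 = -23)
-239*B(-3*(6 + 0)*(-2) + 2) = -239*(-23) = 5497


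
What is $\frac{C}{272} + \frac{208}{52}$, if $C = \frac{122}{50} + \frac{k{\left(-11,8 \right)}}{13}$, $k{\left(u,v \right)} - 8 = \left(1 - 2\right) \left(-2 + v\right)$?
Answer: $\frac{354443}{88400} \approx 4.0095$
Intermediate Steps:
$k{\left(u,v \right)} = 10 - v$ ($k{\left(u,v \right)} = 8 + \left(1 - 2\right) \left(-2 + v\right) = 8 - \left(-2 + v\right) = 10 - v$)
$C = \frac{843}{325}$ ($C = \frac{122}{50} + \frac{10 - 8}{13} = 122 \cdot \frac{1}{50} + \left(10 - 8\right) \frac{1}{13} = \frac{61}{25} + 2 \cdot \frac{1}{13} = \frac{61}{25} + \frac{2}{13} = \frac{843}{325} \approx 2.5938$)
$\frac{C}{272} + \frac{208}{52} = \frac{843}{325 \cdot 272} + \frac{208}{52} = \frac{843}{325} \cdot \frac{1}{272} + 208 \cdot \frac{1}{52} = \frac{843}{88400} + 4 = \frac{354443}{88400}$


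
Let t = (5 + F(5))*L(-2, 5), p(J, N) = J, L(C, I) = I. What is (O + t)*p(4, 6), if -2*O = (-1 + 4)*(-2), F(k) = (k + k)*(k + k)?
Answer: 2112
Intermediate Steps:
F(k) = 4*k**2 (F(k) = (2*k)*(2*k) = 4*k**2)
O = 3 (O = -(-1 + 4)*(-2)/2 = -3*(-2)/2 = -1/2*(-6) = 3)
t = 525 (t = (5 + 4*5**2)*5 = (5 + 4*25)*5 = (5 + 100)*5 = 105*5 = 525)
(O + t)*p(4, 6) = (3 + 525)*4 = 528*4 = 2112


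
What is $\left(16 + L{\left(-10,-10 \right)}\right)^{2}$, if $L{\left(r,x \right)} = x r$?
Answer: $13456$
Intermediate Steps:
$L{\left(r,x \right)} = r x$
$\left(16 + L{\left(-10,-10 \right)}\right)^{2} = \left(16 - -100\right)^{2} = \left(16 + 100\right)^{2} = 116^{2} = 13456$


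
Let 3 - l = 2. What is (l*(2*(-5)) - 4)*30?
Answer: -420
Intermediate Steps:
l = 1 (l = 3 - 1*2 = 3 - 2 = 1)
(l*(2*(-5)) - 4)*30 = (1*(2*(-5)) - 4)*30 = (1*(-10) - 4)*30 = (-10 - 4)*30 = -14*30 = -420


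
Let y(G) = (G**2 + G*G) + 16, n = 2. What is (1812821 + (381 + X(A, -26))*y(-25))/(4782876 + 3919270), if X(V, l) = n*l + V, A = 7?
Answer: 2238197/8702146 ≈ 0.25720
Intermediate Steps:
X(V, l) = V + 2*l (X(V, l) = 2*l + V = V + 2*l)
y(G) = 16 + 2*G**2 (y(G) = (G**2 + G**2) + 16 = 2*G**2 + 16 = 16 + 2*G**2)
(1812821 + (381 + X(A, -26))*y(-25))/(4782876 + 3919270) = (1812821 + (381 + (7 + 2*(-26)))*(16 + 2*(-25)**2))/(4782876 + 3919270) = (1812821 + (381 + (7 - 52))*(16 + 2*625))/8702146 = (1812821 + (381 - 45)*(16 + 1250))*(1/8702146) = (1812821 + 336*1266)*(1/8702146) = (1812821 + 425376)*(1/8702146) = 2238197*(1/8702146) = 2238197/8702146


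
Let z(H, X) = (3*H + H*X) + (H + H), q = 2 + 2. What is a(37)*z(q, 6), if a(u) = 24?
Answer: 1056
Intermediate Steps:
q = 4
z(H, X) = 5*H + H*X (z(H, X) = (3*H + H*X) + 2*H = 5*H + H*X)
a(37)*z(q, 6) = 24*(4*(5 + 6)) = 24*(4*11) = 24*44 = 1056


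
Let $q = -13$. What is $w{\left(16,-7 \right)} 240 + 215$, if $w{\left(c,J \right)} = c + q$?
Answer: $935$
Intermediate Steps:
$w{\left(c,J \right)} = -13 + c$ ($w{\left(c,J \right)} = c - 13 = -13 + c$)
$w{\left(16,-7 \right)} 240 + 215 = \left(-13 + 16\right) 240 + 215 = 3 \cdot 240 + 215 = 720 + 215 = 935$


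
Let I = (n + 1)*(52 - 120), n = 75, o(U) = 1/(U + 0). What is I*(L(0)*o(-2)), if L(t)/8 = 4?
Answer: 82688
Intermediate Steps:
o(U) = 1/U
L(t) = 32 (L(t) = 8*4 = 32)
I = -5168 (I = (75 + 1)*(52 - 120) = 76*(-68) = -5168)
I*(L(0)*o(-2)) = -165376/(-2) = -165376*(-1)/2 = -5168*(-16) = 82688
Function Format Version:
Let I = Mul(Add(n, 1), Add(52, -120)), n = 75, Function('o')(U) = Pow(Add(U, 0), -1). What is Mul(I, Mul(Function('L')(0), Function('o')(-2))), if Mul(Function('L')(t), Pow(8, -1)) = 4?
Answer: 82688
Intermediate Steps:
Function('o')(U) = Pow(U, -1)
Function('L')(t) = 32 (Function('L')(t) = Mul(8, 4) = 32)
I = -5168 (I = Mul(Add(75, 1), Add(52, -120)) = Mul(76, -68) = -5168)
Mul(I, Mul(Function('L')(0), Function('o')(-2))) = Mul(-5168, Mul(32, Pow(-2, -1))) = Mul(-5168, Mul(32, Rational(-1, 2))) = Mul(-5168, -16) = 82688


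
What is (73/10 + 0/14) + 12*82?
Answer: 9913/10 ≈ 991.30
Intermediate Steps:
(73/10 + 0/14) + 12*82 = (73*(1/10) + 0*(1/14)) + 984 = (73/10 + 0) + 984 = 73/10 + 984 = 9913/10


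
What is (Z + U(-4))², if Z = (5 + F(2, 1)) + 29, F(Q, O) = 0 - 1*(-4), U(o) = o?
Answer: 1156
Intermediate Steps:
F(Q, O) = 4 (F(Q, O) = 0 + 4 = 4)
Z = 38 (Z = (5 + 4) + 29 = 9 + 29 = 38)
(Z + U(-4))² = (38 - 4)² = 34² = 1156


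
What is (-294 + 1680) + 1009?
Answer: 2395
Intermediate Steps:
(-294 + 1680) + 1009 = 1386 + 1009 = 2395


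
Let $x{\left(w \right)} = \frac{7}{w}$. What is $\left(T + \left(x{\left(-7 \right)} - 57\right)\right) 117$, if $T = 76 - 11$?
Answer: $819$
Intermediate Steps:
$T = 65$
$\left(T + \left(x{\left(-7 \right)} - 57\right)\right) 117 = \left(65 - \left(57 - \frac{7}{-7}\right)\right) 117 = \left(65 + \left(7 \left(- \frac{1}{7}\right) - 57\right)\right) 117 = \left(65 - 58\right) 117 = 7 \cdot 117 = 819$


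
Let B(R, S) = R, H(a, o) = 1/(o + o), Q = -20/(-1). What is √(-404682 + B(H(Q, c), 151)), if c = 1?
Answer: I*√1618726/2 ≈ 636.15*I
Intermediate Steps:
Q = 20 (Q = -20*(-1) = 20)
H(a, o) = 1/(2*o)
√(-404682 + B(H(Q, c), 151)) = √(-404682 + (½)/1) = √(-404682 + (½)*1) = √(-404682 + ½) = √(-809363/2) = I*√1618726/2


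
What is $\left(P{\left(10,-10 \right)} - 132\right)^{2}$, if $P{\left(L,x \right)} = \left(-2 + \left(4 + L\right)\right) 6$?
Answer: $3600$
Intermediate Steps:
$P{\left(L,x \right)} = 12 + 6 L$ ($P{\left(L,x \right)} = \left(2 + L\right) 6 = 12 + 6 L$)
$\left(P{\left(10,-10 \right)} - 132\right)^{2} = \left(\left(12 + 6 \cdot 10\right) - 132\right)^{2} = \left(\left(12 + 60\right) - 132\right)^{2} = \left(72 - 132\right)^{2} = \left(-60\right)^{2} = 3600$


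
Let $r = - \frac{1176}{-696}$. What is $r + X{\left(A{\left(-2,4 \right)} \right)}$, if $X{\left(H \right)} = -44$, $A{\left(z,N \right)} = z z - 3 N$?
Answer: $- \frac{1227}{29} \approx -42.31$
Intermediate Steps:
$A{\left(z,N \right)} = z^{2} - 3 N$
$r = \frac{49}{29}$ ($r = \left(-1176\right) \left(- \frac{1}{696}\right) = \frac{49}{29} \approx 1.6897$)
$r + X{\left(A{\left(-2,4 \right)} \right)} = \frac{49}{29} - 44 = - \frac{1227}{29}$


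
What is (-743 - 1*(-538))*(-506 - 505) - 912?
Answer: 206343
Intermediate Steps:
(-743 - 1*(-538))*(-506 - 505) - 912 = (-743 + 538)*(-1011) - 912 = -205*(-1011) - 912 = 207255 - 912 = 206343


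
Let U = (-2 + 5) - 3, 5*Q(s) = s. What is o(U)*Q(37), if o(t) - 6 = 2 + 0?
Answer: 296/5 ≈ 59.200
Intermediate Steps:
Q(s) = s/5
U = 0 (U = 3 - 3 = 0)
o(t) = 8 (o(t) = 6 + (2 + 0) = 6 + 2 = 8)
o(U)*Q(37) = 8*((⅕)*37) = 8*(37/5) = 296/5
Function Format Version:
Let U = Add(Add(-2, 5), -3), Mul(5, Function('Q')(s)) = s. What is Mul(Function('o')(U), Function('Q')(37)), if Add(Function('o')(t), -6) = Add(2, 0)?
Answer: Rational(296, 5) ≈ 59.200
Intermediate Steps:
Function('Q')(s) = Mul(Rational(1, 5), s)
U = 0 (U = Add(3, -3) = 0)
Function('o')(t) = 8 (Function('o')(t) = Add(6, Add(2, 0)) = Add(6, 2) = 8)
Mul(Function('o')(U), Function('Q')(37)) = Mul(8, Mul(Rational(1, 5), 37)) = Mul(8, Rational(37, 5)) = Rational(296, 5)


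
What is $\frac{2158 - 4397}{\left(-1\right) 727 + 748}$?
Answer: $- \frac{2239}{21} \approx -106.62$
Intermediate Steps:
$\frac{2158 - 4397}{\left(-1\right) 727 + 748} = - \frac{2239}{-727 + 748} = - \frac{2239}{21}$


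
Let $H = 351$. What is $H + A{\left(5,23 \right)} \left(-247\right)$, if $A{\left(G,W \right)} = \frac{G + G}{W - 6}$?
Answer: $\frac{3497}{17} \approx 205.71$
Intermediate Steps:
$A{\left(G,W \right)} = \frac{2 G}{-6 + W}$
$H + A{\left(5,23 \right)} \left(-247\right) = 351 + 2 \cdot 5 \frac{1}{-6 + 23} \left(-247\right) = 351 + 2 \cdot 5 \cdot \frac{1}{17} \left(-247\right) = 351 + \frac{10}{17} \left(-247\right) = 351 - \frac{2470}{17} = \frac{3497}{17}$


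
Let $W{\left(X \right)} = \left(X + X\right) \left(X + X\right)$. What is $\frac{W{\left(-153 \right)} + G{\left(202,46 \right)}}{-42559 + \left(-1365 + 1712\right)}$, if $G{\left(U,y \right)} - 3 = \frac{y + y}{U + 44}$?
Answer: $- \frac{11517643}{5192076} \approx -2.2183$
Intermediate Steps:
$G{\left(U,y \right)} = 3 + \frac{2 y}{44 + U}$ ($G{\left(U,y \right)} = 3 + \frac{y + y}{U + 44} = 3 + \frac{2 y}{44 + U}$)
$W{\left(X \right)} = 4 X^{2}$ ($W{\left(X \right)} = 2 X 2 X = 4 X^{2}$)
$\frac{W{\left(-153 \right)} + G{\left(202,46 \right)}}{-42559 + \left(-1365 + 1712\right)} = \frac{4 \left(-153\right)^{2} + \frac{132 + 2 \cdot 46 + 3 \cdot 202}{44 + 202}}{-42559 + \left(-1365 + 1712\right)} = \frac{4 \cdot 23409 + \frac{132 + 92 + 606}{246}}{-42559 + 347} = \frac{93636 + \frac{1}{246} \cdot 830}{-42212} = \left(93636 + \frac{415}{123}\right) \left(- \frac{1}{42212}\right) = \frac{11517643}{123} \left(- \frac{1}{42212}\right) = - \frac{11517643}{5192076}$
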